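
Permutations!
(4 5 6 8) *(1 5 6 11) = [0, 5, 2, 3, 6, 11, 8, 7, 4, 9, 10, 1] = (1 5 11)(4 6 8)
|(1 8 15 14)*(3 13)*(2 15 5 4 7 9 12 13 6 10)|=|(1 8 5 4 7 9 12 13 3 6 10 2 15 14)|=14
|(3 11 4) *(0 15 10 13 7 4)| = |(0 15 10 13 7 4 3 11)| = 8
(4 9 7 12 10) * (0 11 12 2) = (0 11 12 10 4 9 7 2) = [11, 1, 0, 3, 9, 5, 6, 2, 8, 7, 4, 12, 10]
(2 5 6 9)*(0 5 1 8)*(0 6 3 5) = (1 8 6 9 2)(3 5) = [0, 8, 1, 5, 4, 3, 9, 7, 6, 2]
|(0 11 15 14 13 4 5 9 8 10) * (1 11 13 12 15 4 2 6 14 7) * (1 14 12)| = |(0 13 2 6 12 15 7 14 1 11 4 5 9 8 10)| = 15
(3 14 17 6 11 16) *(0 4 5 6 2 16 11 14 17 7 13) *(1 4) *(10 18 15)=[1, 4, 16, 17, 5, 6, 14, 13, 8, 9, 18, 11, 12, 0, 7, 10, 3, 2, 15]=(0 1 4 5 6 14 7 13)(2 16 3 17)(10 18 15)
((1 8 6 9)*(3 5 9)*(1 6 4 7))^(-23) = ((1 8 4 7)(3 5 9 6))^(-23) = (1 8 4 7)(3 5 9 6)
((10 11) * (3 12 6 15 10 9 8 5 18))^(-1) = (3 18 5 8 9 11 10 15 6 12)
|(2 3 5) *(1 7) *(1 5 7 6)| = 4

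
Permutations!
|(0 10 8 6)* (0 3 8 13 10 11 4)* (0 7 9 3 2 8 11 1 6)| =|(0 1 6 2 8)(3 11 4 7 9)(10 13)| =10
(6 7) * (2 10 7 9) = (2 10 7 6 9) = [0, 1, 10, 3, 4, 5, 9, 6, 8, 2, 7]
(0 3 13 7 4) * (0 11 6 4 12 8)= [3, 1, 2, 13, 11, 5, 4, 12, 0, 9, 10, 6, 8, 7]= (0 3 13 7 12 8)(4 11 6)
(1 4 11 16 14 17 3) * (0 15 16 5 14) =(0 15 16)(1 4 11 5 14 17 3) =[15, 4, 2, 1, 11, 14, 6, 7, 8, 9, 10, 5, 12, 13, 17, 16, 0, 3]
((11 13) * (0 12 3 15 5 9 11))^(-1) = ((0 12 3 15 5 9 11 13))^(-1) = (0 13 11 9 5 15 3 12)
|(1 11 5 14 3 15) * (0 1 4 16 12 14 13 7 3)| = 12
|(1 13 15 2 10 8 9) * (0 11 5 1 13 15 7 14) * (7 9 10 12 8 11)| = |(0 7 14)(1 15 2 12 8 10 11 5)(9 13)| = 24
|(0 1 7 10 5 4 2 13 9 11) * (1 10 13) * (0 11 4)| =|(0 10 5)(1 7 13 9 4 2)| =6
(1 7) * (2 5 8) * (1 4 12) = (1 7 4 12)(2 5 8) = [0, 7, 5, 3, 12, 8, 6, 4, 2, 9, 10, 11, 1]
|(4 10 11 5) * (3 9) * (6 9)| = |(3 6 9)(4 10 11 5)| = 12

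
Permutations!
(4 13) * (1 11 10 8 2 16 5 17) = (1 11 10 8 2 16 5 17)(4 13) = [0, 11, 16, 3, 13, 17, 6, 7, 2, 9, 8, 10, 12, 4, 14, 15, 5, 1]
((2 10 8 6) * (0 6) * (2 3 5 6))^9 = (0 2 10 8)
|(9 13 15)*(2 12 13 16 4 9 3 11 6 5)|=24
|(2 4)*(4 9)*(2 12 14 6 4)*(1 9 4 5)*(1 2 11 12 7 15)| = |(1 9 11 12 14 6 5 2 4 7 15)| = 11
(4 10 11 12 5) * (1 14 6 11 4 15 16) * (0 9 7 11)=(0 9 7 11 12 5 15 16 1 14 6)(4 10)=[9, 14, 2, 3, 10, 15, 0, 11, 8, 7, 4, 12, 5, 13, 6, 16, 1]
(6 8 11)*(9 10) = (6 8 11)(9 10) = [0, 1, 2, 3, 4, 5, 8, 7, 11, 10, 9, 6]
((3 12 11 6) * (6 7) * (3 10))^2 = ((3 12 11 7 6 10))^2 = (3 11 6)(7 10 12)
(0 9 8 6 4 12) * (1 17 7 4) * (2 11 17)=(0 9 8 6 1 2 11 17 7 4 12)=[9, 2, 11, 3, 12, 5, 1, 4, 6, 8, 10, 17, 0, 13, 14, 15, 16, 7]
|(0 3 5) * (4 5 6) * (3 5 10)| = |(0 5)(3 6 4 10)| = 4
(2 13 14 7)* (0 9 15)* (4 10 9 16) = [16, 1, 13, 3, 10, 5, 6, 2, 8, 15, 9, 11, 12, 14, 7, 0, 4] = (0 16 4 10 9 15)(2 13 14 7)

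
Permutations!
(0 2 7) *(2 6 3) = [6, 1, 7, 2, 4, 5, 3, 0] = (0 6 3 2 7)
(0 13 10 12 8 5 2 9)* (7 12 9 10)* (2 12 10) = (0 13 7 10 9)(5 12 8) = [13, 1, 2, 3, 4, 12, 6, 10, 5, 0, 9, 11, 8, 7]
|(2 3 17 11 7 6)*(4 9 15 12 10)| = |(2 3 17 11 7 6)(4 9 15 12 10)| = 30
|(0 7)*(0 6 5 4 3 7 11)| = 10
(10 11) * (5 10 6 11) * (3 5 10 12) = (3 5 12)(6 11) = [0, 1, 2, 5, 4, 12, 11, 7, 8, 9, 10, 6, 3]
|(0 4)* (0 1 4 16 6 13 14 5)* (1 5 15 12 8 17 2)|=13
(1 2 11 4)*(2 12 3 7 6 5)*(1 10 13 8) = (1 12 3 7 6 5 2 11 4 10 13 8) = [0, 12, 11, 7, 10, 2, 5, 6, 1, 9, 13, 4, 3, 8]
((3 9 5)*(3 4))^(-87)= ((3 9 5 4))^(-87)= (3 9 5 4)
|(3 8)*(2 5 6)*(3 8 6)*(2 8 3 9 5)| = |(3 6 8)(5 9)| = 6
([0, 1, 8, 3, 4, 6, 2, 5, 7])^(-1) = [0, 1, 6, 3, 4, 7, 5, 8, 2]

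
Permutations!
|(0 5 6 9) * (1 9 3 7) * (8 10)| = |(0 5 6 3 7 1 9)(8 10)| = 14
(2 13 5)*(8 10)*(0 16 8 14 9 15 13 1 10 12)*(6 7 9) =[16, 10, 1, 3, 4, 2, 7, 9, 12, 15, 14, 11, 0, 5, 6, 13, 8] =(0 16 8 12)(1 10 14 6 7 9 15 13 5 2)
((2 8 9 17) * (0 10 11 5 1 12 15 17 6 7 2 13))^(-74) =((0 10 11 5 1 12 15 17 13)(2 8 9 6 7))^(-74) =(0 17 12 5 10 13 15 1 11)(2 8 9 6 7)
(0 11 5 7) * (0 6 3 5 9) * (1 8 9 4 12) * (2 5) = (0 11 4 12 1 8 9)(2 5 7 6 3) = [11, 8, 5, 2, 12, 7, 3, 6, 9, 0, 10, 4, 1]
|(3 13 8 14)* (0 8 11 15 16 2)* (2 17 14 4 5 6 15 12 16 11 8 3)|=14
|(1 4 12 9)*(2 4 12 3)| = |(1 12 9)(2 4 3)| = 3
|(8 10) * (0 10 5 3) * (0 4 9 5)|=12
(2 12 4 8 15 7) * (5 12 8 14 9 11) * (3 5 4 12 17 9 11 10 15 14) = [0, 1, 8, 5, 3, 17, 6, 2, 14, 10, 15, 4, 12, 13, 11, 7, 16, 9] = (2 8 14 11 4 3 5 17 9 10 15 7)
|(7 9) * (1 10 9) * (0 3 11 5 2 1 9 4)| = 8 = |(0 3 11 5 2 1 10 4)(7 9)|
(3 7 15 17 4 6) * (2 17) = (2 17 4 6 3 7 15) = [0, 1, 17, 7, 6, 5, 3, 15, 8, 9, 10, 11, 12, 13, 14, 2, 16, 4]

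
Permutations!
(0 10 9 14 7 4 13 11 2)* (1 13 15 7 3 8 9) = (0 10 1 13 11 2)(3 8 9 14)(4 15 7) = [10, 13, 0, 8, 15, 5, 6, 4, 9, 14, 1, 2, 12, 11, 3, 7]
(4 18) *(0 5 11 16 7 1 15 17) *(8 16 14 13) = [5, 15, 2, 3, 18, 11, 6, 1, 16, 9, 10, 14, 12, 8, 13, 17, 7, 0, 4] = (0 5 11 14 13 8 16 7 1 15 17)(4 18)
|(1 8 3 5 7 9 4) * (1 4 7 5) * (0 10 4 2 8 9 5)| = 10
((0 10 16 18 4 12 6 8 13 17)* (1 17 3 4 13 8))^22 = ((0 10 16 18 13 3 4 12 6 1 17))^22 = (18)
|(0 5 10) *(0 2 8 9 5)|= 5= |(2 8 9 5 10)|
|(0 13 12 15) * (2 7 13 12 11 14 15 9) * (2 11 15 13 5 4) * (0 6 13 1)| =12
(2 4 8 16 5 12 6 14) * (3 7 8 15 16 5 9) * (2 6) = (2 4 15 16 9 3 7 8 5 12)(6 14) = [0, 1, 4, 7, 15, 12, 14, 8, 5, 3, 10, 11, 2, 13, 6, 16, 9]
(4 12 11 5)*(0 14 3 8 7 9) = [14, 1, 2, 8, 12, 4, 6, 9, 7, 0, 10, 5, 11, 13, 3] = (0 14 3 8 7 9)(4 12 11 5)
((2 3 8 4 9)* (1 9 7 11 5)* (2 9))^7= (1 5 11 7 4 8 3 2)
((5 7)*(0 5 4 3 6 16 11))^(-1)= (0 11 16 6 3 4 7 5)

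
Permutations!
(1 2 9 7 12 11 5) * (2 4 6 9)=(1 4 6 9 7 12 11 5)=[0, 4, 2, 3, 6, 1, 9, 12, 8, 7, 10, 5, 11]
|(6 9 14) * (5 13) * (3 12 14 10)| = 6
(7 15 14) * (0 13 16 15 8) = [13, 1, 2, 3, 4, 5, 6, 8, 0, 9, 10, 11, 12, 16, 7, 14, 15] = (0 13 16 15 14 7 8)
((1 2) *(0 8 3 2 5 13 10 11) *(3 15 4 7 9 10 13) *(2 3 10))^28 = ((0 8 15 4 7 9 2 1 5 10 11))^28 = (0 2 8 1 15 5 4 10 7 11 9)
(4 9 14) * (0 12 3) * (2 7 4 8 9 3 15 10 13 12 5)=(0 5 2 7 4 3)(8 9 14)(10 13 12 15)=[5, 1, 7, 0, 3, 2, 6, 4, 9, 14, 13, 11, 15, 12, 8, 10]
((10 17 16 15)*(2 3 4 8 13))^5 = ((2 3 4 8 13)(10 17 16 15))^5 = (10 17 16 15)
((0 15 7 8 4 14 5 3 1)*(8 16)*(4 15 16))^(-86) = (0 7 3 8 14)(1 15 5 16 4) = ((0 16 8 15 7 4 14 5 3 1))^(-86)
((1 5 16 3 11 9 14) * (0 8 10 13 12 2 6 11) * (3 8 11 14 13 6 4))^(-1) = (0 3 4 2 12 13 9 11)(1 14 6 10 8 16 5) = ((0 11 9 13 12 2 4 3)(1 5 16 8 10 6 14))^(-1)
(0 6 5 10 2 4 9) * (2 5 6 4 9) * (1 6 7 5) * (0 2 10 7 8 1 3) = [4, 6, 9, 0, 10, 7, 8, 5, 1, 2, 3] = (0 4 10 3)(1 6 8)(2 9)(5 7)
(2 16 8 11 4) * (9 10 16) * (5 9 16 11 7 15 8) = (2 16 5 9 10 11 4)(7 15 8) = [0, 1, 16, 3, 2, 9, 6, 15, 7, 10, 11, 4, 12, 13, 14, 8, 5]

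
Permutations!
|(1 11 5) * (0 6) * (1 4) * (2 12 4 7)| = 14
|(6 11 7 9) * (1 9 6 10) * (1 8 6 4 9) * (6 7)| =|(4 9 10 8 7)(6 11)| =10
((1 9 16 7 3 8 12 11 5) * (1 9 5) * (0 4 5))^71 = ((0 4 5 9 16 7 3 8 12 11 1))^71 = (0 7 1 16 11 9 12 5 8 4 3)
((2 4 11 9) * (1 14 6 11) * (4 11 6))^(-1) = ((1 14 4)(2 11 9))^(-1) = (1 4 14)(2 9 11)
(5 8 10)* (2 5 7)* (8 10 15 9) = (2 5 10 7)(8 15 9) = [0, 1, 5, 3, 4, 10, 6, 2, 15, 8, 7, 11, 12, 13, 14, 9]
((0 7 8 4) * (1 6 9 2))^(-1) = (0 4 8 7)(1 2 9 6)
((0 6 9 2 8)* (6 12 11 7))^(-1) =((0 12 11 7 6 9 2 8))^(-1) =(0 8 2 9 6 7 11 12)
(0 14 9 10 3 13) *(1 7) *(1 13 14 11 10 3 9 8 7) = (0 11 10 9 3 14 8 7 13) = [11, 1, 2, 14, 4, 5, 6, 13, 7, 3, 9, 10, 12, 0, 8]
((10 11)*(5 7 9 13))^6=(5 9)(7 13)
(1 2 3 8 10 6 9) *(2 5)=[0, 5, 3, 8, 4, 2, 9, 7, 10, 1, 6]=(1 5 2 3 8 10 6 9)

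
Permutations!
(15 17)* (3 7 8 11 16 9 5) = (3 7 8 11 16 9 5)(15 17) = [0, 1, 2, 7, 4, 3, 6, 8, 11, 5, 10, 16, 12, 13, 14, 17, 9, 15]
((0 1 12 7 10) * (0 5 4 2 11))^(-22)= ((0 1 12 7 10 5 4 2 11))^(-22)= (0 5 1 4 12 2 7 11 10)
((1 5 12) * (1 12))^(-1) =(12)(1 5)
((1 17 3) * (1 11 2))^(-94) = ((1 17 3 11 2))^(-94) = (1 17 3 11 2)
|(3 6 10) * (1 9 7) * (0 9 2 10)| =8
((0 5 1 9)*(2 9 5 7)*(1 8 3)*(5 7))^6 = (0 2 1 8)(3 5 9 7)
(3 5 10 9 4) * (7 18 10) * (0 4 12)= (0 4 3 5 7 18 10 9 12)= [4, 1, 2, 5, 3, 7, 6, 18, 8, 12, 9, 11, 0, 13, 14, 15, 16, 17, 10]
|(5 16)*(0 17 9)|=|(0 17 9)(5 16)|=6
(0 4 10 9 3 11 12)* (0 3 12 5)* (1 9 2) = [4, 9, 1, 11, 10, 0, 6, 7, 8, 12, 2, 5, 3] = (0 4 10 2 1 9 12 3 11 5)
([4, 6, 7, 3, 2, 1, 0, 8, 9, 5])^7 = [1, 9, 0, 3, 6, 8, 5, 4, 2, 7]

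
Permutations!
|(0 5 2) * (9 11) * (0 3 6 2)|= 6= |(0 5)(2 3 6)(9 11)|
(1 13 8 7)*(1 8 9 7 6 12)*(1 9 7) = [0, 13, 2, 3, 4, 5, 12, 8, 6, 1, 10, 11, 9, 7] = (1 13 7 8 6 12 9)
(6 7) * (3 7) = (3 7 6) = [0, 1, 2, 7, 4, 5, 3, 6]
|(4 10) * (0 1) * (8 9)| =|(0 1)(4 10)(8 9)| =2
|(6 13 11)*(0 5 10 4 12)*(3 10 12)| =3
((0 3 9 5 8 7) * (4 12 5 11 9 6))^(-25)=(0 7 8 5 12 4 6 3)(9 11)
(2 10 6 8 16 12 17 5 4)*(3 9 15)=(2 10 6 8 16 12 17 5 4)(3 9 15)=[0, 1, 10, 9, 2, 4, 8, 7, 16, 15, 6, 11, 17, 13, 14, 3, 12, 5]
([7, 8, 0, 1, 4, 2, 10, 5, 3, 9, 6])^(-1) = [2, 3, 5, 8, 4, 7, 10, 0, 1, 9, 6]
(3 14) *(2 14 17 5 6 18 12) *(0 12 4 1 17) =(0 12 2 14 3)(1 17 5 6 18 4) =[12, 17, 14, 0, 1, 6, 18, 7, 8, 9, 10, 11, 2, 13, 3, 15, 16, 5, 4]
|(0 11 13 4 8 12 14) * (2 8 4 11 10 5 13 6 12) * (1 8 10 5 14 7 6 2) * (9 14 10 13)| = |(0 5 9 14)(1 8)(2 13 11)(6 12 7)| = 12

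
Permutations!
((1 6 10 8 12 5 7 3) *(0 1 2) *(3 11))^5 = ((0 1 6 10 8 12 5 7 11 3 2))^5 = (0 12 2 8 3 10 11 6 7 1 5)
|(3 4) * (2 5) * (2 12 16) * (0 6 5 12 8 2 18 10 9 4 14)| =|(0 6 5 8 2 12 16 18 10 9 4 3 14)| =13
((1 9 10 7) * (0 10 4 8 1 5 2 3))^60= ((0 10 7 5 2 3)(1 9 4 8))^60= (10)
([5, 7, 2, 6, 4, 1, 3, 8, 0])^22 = (0 1 8 5 7)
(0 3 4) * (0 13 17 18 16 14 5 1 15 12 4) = (0 3)(1 15 12 4 13 17 18 16 14 5) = [3, 15, 2, 0, 13, 1, 6, 7, 8, 9, 10, 11, 4, 17, 5, 12, 14, 18, 16]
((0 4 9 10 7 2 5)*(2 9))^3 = ((0 4 2 5)(7 9 10))^3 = (10)(0 5 2 4)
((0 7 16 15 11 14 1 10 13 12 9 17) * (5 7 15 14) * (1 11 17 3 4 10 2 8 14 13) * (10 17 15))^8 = ((0 10 1 2 8 14 11 5 7 16 13 12 9 3 4 17))^8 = (0 7)(1 13)(2 12)(3 14)(4 11)(5 17)(8 9)(10 16)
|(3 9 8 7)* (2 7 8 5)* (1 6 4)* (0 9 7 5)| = 6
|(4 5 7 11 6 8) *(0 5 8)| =|(0 5 7 11 6)(4 8)| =10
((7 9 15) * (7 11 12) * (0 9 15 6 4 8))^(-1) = (0 8 4 6 9)(7 12 11 15)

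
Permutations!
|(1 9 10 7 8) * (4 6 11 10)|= |(1 9 4 6 11 10 7 8)|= 8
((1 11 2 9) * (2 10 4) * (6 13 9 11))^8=(13)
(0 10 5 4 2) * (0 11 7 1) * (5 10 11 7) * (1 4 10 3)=[11, 0, 7, 1, 2, 10, 6, 4, 8, 9, 3, 5]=(0 11 5 10 3 1)(2 7 4)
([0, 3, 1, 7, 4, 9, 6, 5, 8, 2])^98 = (1 7 9)(2 3 5)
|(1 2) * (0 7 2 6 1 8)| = 4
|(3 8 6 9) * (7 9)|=5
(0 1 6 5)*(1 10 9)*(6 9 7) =(0 10 7 6 5)(1 9) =[10, 9, 2, 3, 4, 0, 5, 6, 8, 1, 7]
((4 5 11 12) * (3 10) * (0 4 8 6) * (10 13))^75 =(13)(0 8 11 4 6 12 5)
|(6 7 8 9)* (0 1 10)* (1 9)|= 7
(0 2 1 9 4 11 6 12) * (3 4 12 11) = (0 2 1 9 12)(3 4)(6 11) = [2, 9, 1, 4, 3, 5, 11, 7, 8, 12, 10, 6, 0]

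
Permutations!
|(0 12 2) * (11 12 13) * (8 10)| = |(0 13 11 12 2)(8 10)| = 10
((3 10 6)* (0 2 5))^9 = ((0 2 5)(3 10 6))^9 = (10)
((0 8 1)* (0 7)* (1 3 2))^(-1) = ((0 8 3 2 1 7))^(-1) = (0 7 1 2 3 8)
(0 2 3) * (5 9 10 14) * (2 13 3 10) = (0 13 3)(2 10 14 5 9) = [13, 1, 10, 0, 4, 9, 6, 7, 8, 2, 14, 11, 12, 3, 5]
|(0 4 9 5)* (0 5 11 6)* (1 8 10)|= |(0 4 9 11 6)(1 8 10)|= 15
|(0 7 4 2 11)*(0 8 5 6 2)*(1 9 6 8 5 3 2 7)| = 30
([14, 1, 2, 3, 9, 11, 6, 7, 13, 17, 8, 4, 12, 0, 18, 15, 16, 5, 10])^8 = (0 18 8)(4 5 9 11 17)(10 13 14)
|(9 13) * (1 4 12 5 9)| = |(1 4 12 5 9 13)| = 6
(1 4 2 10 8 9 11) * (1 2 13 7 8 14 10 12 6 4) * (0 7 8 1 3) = [7, 3, 12, 0, 13, 5, 4, 1, 9, 11, 14, 2, 6, 8, 10] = (0 7 1 3)(2 12 6 4 13 8 9 11)(10 14)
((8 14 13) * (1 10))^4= ((1 10)(8 14 13))^4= (8 14 13)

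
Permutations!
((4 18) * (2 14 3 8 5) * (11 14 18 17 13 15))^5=(2 15 5 13 8 17 3 4 14 18 11)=((2 18 4 17 13 15 11 14 3 8 5))^5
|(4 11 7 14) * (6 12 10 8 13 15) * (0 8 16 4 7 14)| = 12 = |(0 8 13 15 6 12 10 16 4 11 14 7)|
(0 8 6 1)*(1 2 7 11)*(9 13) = (0 8 6 2 7 11 1)(9 13) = [8, 0, 7, 3, 4, 5, 2, 11, 6, 13, 10, 1, 12, 9]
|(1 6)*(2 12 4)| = 6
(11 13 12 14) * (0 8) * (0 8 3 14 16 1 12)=(0 3 14 11 13)(1 12 16)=[3, 12, 2, 14, 4, 5, 6, 7, 8, 9, 10, 13, 16, 0, 11, 15, 1]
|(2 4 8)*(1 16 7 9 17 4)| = 8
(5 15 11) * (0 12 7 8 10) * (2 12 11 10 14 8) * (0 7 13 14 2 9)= (0 11 5 15 10 7 9)(2 12 13 14 8)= [11, 1, 12, 3, 4, 15, 6, 9, 2, 0, 7, 5, 13, 14, 8, 10]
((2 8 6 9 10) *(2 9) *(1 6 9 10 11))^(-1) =((1 6 2 8 9 11))^(-1) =(1 11 9 8 2 6)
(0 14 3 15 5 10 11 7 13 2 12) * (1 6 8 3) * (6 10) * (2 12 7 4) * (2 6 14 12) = (0 12)(1 10 11 4 6 8 3 15 5 14)(2 7 13) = [12, 10, 7, 15, 6, 14, 8, 13, 3, 9, 11, 4, 0, 2, 1, 5]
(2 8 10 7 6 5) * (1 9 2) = (1 9 2 8 10 7 6 5) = [0, 9, 8, 3, 4, 1, 5, 6, 10, 2, 7]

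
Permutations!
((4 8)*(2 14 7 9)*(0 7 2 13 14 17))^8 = ((0 7 9 13 14 2 17)(4 8))^8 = (0 7 9 13 14 2 17)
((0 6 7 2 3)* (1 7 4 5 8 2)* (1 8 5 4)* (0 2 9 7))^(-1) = ((0 6 1)(2 3)(7 8 9))^(-1) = (0 1 6)(2 3)(7 9 8)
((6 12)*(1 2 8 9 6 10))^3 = (1 9 10 8 12 2 6)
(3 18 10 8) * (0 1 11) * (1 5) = (0 5 1 11)(3 18 10 8) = [5, 11, 2, 18, 4, 1, 6, 7, 3, 9, 8, 0, 12, 13, 14, 15, 16, 17, 10]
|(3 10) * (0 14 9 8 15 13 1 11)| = |(0 14 9 8 15 13 1 11)(3 10)| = 8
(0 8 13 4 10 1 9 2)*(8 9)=(0 9 2)(1 8 13 4 10)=[9, 8, 0, 3, 10, 5, 6, 7, 13, 2, 1, 11, 12, 4]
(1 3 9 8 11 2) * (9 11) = (1 3 11 2)(8 9) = [0, 3, 1, 11, 4, 5, 6, 7, 9, 8, 10, 2]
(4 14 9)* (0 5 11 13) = (0 5 11 13)(4 14 9) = [5, 1, 2, 3, 14, 11, 6, 7, 8, 4, 10, 13, 12, 0, 9]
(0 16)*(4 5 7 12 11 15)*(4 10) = (0 16)(4 5 7 12 11 15 10) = [16, 1, 2, 3, 5, 7, 6, 12, 8, 9, 4, 15, 11, 13, 14, 10, 0]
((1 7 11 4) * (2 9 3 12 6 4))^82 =(1 7 11 2 9 3 12 6 4)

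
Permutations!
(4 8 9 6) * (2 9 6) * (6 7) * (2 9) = (9)(4 8 7 6) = [0, 1, 2, 3, 8, 5, 4, 6, 7, 9]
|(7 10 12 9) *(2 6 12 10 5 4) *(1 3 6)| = |(1 3 6 12 9 7 5 4 2)| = 9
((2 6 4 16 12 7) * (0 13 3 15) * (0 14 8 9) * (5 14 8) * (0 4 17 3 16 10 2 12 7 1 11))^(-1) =(0 11 1 12 7 16 13)(2 10 4 9 8 15 3 17 6)(5 14)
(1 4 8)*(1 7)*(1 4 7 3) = (1 7 4 8 3) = [0, 7, 2, 1, 8, 5, 6, 4, 3]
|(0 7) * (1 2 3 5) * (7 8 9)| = |(0 8 9 7)(1 2 3 5)| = 4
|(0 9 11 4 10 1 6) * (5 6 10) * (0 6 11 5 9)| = 4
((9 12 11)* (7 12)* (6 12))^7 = (6 11 7 12 9)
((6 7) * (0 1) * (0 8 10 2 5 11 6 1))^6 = (1 6 5 10)(2 8 7 11) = ((1 8 10 2 5 11 6 7))^6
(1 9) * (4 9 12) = [0, 12, 2, 3, 9, 5, 6, 7, 8, 1, 10, 11, 4] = (1 12 4 9)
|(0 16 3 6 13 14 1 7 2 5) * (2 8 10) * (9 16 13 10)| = |(0 13 14 1 7 8 9 16 3 6 10 2 5)| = 13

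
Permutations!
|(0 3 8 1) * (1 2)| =|(0 3 8 2 1)| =5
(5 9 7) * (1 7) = (1 7 5 9) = [0, 7, 2, 3, 4, 9, 6, 5, 8, 1]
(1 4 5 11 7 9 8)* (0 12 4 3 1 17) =(0 12 4 5 11 7 9 8 17)(1 3) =[12, 3, 2, 1, 5, 11, 6, 9, 17, 8, 10, 7, 4, 13, 14, 15, 16, 0]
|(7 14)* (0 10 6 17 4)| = 10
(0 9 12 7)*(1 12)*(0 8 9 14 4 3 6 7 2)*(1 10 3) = [14, 12, 0, 6, 1, 5, 7, 8, 9, 10, 3, 11, 2, 13, 4] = (0 14 4 1 12 2)(3 6 7 8 9 10)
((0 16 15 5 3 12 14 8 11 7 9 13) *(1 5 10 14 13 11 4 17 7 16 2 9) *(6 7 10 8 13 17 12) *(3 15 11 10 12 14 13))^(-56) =(17)(0 13 10 9 2)(1 6 14 8 5 7 3 4 15)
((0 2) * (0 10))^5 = ((0 2 10))^5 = (0 10 2)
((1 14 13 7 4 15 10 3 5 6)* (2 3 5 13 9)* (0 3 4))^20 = (1 9 4 10 6 14 2 15 5)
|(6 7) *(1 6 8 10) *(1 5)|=|(1 6 7 8 10 5)|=6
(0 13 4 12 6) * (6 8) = (0 13 4 12 8 6) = [13, 1, 2, 3, 12, 5, 0, 7, 6, 9, 10, 11, 8, 4]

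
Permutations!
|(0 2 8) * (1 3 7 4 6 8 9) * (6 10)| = |(0 2 9 1 3 7 4 10 6 8)| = 10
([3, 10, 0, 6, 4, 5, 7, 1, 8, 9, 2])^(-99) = [2, 7, 10, 0, 4, 5, 3, 6, 8, 9, 1]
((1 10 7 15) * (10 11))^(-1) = ((1 11 10 7 15))^(-1) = (1 15 7 10 11)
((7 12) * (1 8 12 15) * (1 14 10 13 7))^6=((1 8 12)(7 15 14 10 13))^6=(7 15 14 10 13)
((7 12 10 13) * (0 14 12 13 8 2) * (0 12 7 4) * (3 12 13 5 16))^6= (0 12)(2 5)(3 4)(7 8)(10 14)(13 16)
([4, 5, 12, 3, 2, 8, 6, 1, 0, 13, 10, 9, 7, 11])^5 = (0 1 2 8 7 4 5 12)(9 11 13)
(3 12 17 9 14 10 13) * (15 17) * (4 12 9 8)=(3 9 14 10 13)(4 12 15 17 8)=[0, 1, 2, 9, 12, 5, 6, 7, 4, 14, 13, 11, 15, 3, 10, 17, 16, 8]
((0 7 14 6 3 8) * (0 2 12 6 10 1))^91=(0 7 14 10 1)(2 12 6 3 8)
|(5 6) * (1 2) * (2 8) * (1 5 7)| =|(1 8 2 5 6 7)| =6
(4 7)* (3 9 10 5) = (3 9 10 5)(4 7) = [0, 1, 2, 9, 7, 3, 6, 4, 8, 10, 5]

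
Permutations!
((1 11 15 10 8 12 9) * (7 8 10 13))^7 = ((1 11 15 13 7 8 12 9))^7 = (1 9 12 8 7 13 15 11)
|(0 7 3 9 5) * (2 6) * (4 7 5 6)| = 6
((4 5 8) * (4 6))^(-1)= (4 6 8 5)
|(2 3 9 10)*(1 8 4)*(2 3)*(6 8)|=|(1 6 8 4)(3 9 10)|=12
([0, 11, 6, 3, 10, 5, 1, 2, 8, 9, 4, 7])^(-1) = [0, 6, 7, 3, 10, 5, 2, 11, 8, 9, 4, 1]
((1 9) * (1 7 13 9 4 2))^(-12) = ((1 4 2)(7 13 9))^(-12) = (13)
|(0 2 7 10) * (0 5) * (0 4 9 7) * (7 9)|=|(0 2)(4 7 10 5)|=4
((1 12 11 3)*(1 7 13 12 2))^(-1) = (1 2)(3 11 12 13 7)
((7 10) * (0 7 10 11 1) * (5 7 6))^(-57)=((0 6 5 7 11 1))^(-57)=(0 7)(1 5)(6 11)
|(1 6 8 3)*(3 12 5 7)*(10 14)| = |(1 6 8 12 5 7 3)(10 14)| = 14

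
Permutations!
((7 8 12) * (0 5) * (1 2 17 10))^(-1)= ((0 5)(1 2 17 10)(7 8 12))^(-1)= (0 5)(1 10 17 2)(7 12 8)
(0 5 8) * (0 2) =[5, 1, 0, 3, 4, 8, 6, 7, 2] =(0 5 8 2)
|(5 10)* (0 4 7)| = |(0 4 7)(5 10)| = 6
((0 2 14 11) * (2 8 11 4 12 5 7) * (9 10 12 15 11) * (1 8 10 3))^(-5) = ((0 10 12 5 7 2 14 4 15 11)(1 8 9 3))^(-5) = (0 2)(1 3 9 8)(4 12)(5 15)(7 11)(10 14)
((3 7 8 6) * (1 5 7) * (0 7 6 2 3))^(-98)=(0 5 3 8)(1 2 7 6)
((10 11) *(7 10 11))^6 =((11)(7 10))^6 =(11)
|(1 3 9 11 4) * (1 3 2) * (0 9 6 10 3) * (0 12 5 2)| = |(0 9 11 4 12 5 2 1)(3 6 10)| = 24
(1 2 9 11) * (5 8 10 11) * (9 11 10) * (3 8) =(1 2 11)(3 8 9 5) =[0, 2, 11, 8, 4, 3, 6, 7, 9, 5, 10, 1]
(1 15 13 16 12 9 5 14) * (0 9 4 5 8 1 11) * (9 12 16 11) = [12, 15, 2, 3, 5, 14, 6, 7, 1, 8, 10, 0, 4, 11, 9, 13, 16] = (16)(0 12 4 5 14 9 8 1 15 13 11)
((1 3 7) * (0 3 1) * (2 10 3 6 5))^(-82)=(0 5 10 7 6 2 3)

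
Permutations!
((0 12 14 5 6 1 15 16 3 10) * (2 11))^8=(0 3 15 6 14)(1 5 12 10 16)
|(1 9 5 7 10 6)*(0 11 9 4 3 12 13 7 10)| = |(0 11 9 5 10 6 1 4 3 12 13 7)| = 12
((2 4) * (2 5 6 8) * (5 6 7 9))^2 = (2 6)(4 8)(5 9 7)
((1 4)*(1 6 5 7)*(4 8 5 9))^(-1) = ((1 8 5 7)(4 6 9))^(-1) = (1 7 5 8)(4 9 6)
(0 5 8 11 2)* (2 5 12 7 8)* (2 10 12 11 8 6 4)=(0 11 5 10 12 7 6 4 2)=[11, 1, 0, 3, 2, 10, 4, 6, 8, 9, 12, 5, 7]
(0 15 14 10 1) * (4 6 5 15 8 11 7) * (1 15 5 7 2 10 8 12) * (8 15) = (0 12 1)(2 10 8 11)(4 6 7)(14 15) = [12, 0, 10, 3, 6, 5, 7, 4, 11, 9, 8, 2, 1, 13, 15, 14]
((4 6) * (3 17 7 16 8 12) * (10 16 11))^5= ((3 17 7 11 10 16 8 12)(4 6))^5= (3 16 7 12 10 17 8 11)(4 6)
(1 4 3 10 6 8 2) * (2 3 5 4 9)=(1 9 2)(3 10 6 8)(4 5)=[0, 9, 1, 10, 5, 4, 8, 7, 3, 2, 6]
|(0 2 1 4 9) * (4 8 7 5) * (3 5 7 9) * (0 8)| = 6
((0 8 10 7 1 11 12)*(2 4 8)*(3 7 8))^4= ((0 2 4 3 7 1 11 12)(8 10))^4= (0 7)(1 2)(3 12)(4 11)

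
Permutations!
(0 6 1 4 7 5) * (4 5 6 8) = (0 8 4 7 6 1 5) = [8, 5, 2, 3, 7, 0, 1, 6, 4]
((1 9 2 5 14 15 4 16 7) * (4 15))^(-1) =((1 9 2 5 14 4 16 7))^(-1) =(1 7 16 4 14 5 2 9)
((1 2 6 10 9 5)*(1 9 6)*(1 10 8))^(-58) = ((1 2 10 6 8)(5 9))^(-58) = (1 10 8 2 6)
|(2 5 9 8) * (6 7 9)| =6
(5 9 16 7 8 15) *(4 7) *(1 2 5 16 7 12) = (1 2 5 9 7 8 15 16 4 12) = [0, 2, 5, 3, 12, 9, 6, 8, 15, 7, 10, 11, 1, 13, 14, 16, 4]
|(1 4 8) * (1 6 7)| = |(1 4 8 6 7)| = 5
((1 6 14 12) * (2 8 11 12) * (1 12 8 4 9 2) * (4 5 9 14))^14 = ((1 6 4 14)(2 5 9)(8 11))^14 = (1 4)(2 9 5)(6 14)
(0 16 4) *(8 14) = (0 16 4)(8 14) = [16, 1, 2, 3, 0, 5, 6, 7, 14, 9, 10, 11, 12, 13, 8, 15, 4]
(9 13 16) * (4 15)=(4 15)(9 13 16)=[0, 1, 2, 3, 15, 5, 6, 7, 8, 13, 10, 11, 12, 16, 14, 4, 9]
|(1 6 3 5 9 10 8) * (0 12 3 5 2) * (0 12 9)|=|(0 9 10 8 1 6 5)(2 12 3)|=21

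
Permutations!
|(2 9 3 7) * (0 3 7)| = |(0 3)(2 9 7)| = 6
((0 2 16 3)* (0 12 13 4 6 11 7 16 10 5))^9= ((0 2 10 5)(3 12 13 4 6 11 7 16))^9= (0 2 10 5)(3 12 13 4 6 11 7 16)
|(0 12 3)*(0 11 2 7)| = |(0 12 3 11 2 7)| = 6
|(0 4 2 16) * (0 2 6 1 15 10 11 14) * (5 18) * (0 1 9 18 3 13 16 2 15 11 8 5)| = |(0 4 6 9 18)(1 11 14)(3 13 16 15 10 8 5)| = 105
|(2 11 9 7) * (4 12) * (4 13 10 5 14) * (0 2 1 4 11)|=|(0 2)(1 4 12 13 10 5 14 11 9 7)|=10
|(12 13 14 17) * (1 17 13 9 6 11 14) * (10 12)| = |(1 17 10 12 9 6 11 14 13)| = 9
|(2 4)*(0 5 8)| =|(0 5 8)(2 4)| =6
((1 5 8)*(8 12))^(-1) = ((1 5 12 8))^(-1) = (1 8 12 5)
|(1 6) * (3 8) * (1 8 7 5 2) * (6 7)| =|(1 7 5 2)(3 6 8)| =12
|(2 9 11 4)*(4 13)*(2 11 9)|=|(4 11 13)|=3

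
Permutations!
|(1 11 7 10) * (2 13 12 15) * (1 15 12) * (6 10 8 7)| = |(1 11 6 10 15 2 13)(7 8)| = 14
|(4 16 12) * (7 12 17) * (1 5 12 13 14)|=9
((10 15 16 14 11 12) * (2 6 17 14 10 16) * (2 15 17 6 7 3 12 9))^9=((2 7 3 12 16 10 17 14 11 9))^9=(2 9 11 14 17 10 16 12 3 7)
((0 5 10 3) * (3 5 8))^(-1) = ((0 8 3)(5 10))^(-1) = (0 3 8)(5 10)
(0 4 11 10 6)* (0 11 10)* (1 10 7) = (0 4 7 1 10 6 11) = [4, 10, 2, 3, 7, 5, 11, 1, 8, 9, 6, 0]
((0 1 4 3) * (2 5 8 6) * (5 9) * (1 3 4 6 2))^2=((0 3)(1 6)(2 9 5 8))^2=(2 5)(8 9)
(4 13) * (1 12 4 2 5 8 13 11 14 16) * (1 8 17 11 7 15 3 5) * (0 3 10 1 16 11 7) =(0 3 5 17 7 15 10 1 12 4)(2 16 8 13)(11 14) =[3, 12, 16, 5, 0, 17, 6, 15, 13, 9, 1, 14, 4, 2, 11, 10, 8, 7]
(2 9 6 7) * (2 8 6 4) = (2 9 4)(6 7 8) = [0, 1, 9, 3, 2, 5, 7, 8, 6, 4]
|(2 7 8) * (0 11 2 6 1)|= 7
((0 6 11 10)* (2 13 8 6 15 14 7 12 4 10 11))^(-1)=(0 10 4 12 7 14 15)(2 6 8 13)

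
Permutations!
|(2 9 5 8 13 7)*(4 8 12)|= 8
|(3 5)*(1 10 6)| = |(1 10 6)(3 5)| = 6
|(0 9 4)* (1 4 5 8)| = |(0 9 5 8 1 4)| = 6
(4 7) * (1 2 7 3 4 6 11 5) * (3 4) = (1 2 7 6 11 5) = [0, 2, 7, 3, 4, 1, 11, 6, 8, 9, 10, 5]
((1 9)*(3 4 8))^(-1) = (1 9)(3 8 4)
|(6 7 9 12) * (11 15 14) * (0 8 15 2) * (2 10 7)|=11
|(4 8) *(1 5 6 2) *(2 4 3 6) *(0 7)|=12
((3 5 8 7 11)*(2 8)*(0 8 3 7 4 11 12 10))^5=(0 12 11 8 10 7 4)(2 5 3)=((0 8 4 11 7 12 10)(2 3 5))^5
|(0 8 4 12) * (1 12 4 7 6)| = |(0 8 7 6 1 12)| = 6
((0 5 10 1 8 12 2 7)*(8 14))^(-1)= (0 7 2 12 8 14 1 10 5)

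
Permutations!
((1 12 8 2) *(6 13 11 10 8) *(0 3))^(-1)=(0 3)(1 2 8 10 11 13 6 12)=((0 3)(1 12 6 13 11 10 8 2))^(-1)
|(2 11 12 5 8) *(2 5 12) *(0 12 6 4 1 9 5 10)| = 18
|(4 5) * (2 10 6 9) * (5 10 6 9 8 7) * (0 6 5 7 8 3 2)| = 8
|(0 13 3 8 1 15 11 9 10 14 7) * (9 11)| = |(0 13 3 8 1 15 9 10 14 7)| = 10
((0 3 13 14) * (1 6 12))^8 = ((0 3 13 14)(1 6 12))^8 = (14)(1 12 6)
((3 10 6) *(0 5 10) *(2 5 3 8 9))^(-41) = (0 3)(2 5 10 6 8 9)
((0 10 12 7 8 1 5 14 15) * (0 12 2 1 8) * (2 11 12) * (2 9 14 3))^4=((0 10 11 12 7)(1 5 3 2)(9 14 15))^4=(0 7 12 11 10)(9 14 15)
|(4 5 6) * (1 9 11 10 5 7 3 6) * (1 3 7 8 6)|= 6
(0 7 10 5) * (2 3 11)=(0 7 10 5)(2 3 11)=[7, 1, 3, 11, 4, 0, 6, 10, 8, 9, 5, 2]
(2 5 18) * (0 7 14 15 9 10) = (0 7 14 15 9 10)(2 5 18) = [7, 1, 5, 3, 4, 18, 6, 14, 8, 10, 0, 11, 12, 13, 15, 9, 16, 17, 2]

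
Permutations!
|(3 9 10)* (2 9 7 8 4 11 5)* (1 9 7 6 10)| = 6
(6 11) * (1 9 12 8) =(1 9 12 8)(6 11) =[0, 9, 2, 3, 4, 5, 11, 7, 1, 12, 10, 6, 8]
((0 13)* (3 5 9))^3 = ((0 13)(3 5 9))^3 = (0 13)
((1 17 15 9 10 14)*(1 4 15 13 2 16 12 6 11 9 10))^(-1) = ((1 17 13 2 16 12 6 11 9)(4 15 10 14))^(-1) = (1 9 11 6 12 16 2 13 17)(4 14 10 15)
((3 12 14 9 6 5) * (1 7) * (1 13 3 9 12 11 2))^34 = ((1 7 13 3 11 2)(5 9 6)(12 14))^34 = (14)(1 11 13)(2 3 7)(5 9 6)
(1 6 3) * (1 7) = (1 6 3 7) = [0, 6, 2, 7, 4, 5, 3, 1]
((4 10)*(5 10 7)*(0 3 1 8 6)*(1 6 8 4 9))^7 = (0 3 6)(1 4 7 5 10 9) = ((0 3 6)(1 4 7 5 10 9))^7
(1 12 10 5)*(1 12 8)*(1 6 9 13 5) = (1 8 6 9 13 5 12 10) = [0, 8, 2, 3, 4, 12, 9, 7, 6, 13, 1, 11, 10, 5]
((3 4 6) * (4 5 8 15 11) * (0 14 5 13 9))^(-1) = ((0 14 5 8 15 11 4 6 3 13 9))^(-1) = (0 9 13 3 6 4 11 15 8 5 14)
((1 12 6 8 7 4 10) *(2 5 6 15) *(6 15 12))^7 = (1 6 8 7 4 10)(2 5 15)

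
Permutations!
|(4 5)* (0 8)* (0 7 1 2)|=|(0 8 7 1 2)(4 5)|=10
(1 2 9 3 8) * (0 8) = (0 8 1 2 9 3) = [8, 2, 9, 0, 4, 5, 6, 7, 1, 3]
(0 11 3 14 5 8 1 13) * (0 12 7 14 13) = (0 11 3 13 12 7 14 5 8 1) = [11, 0, 2, 13, 4, 8, 6, 14, 1, 9, 10, 3, 7, 12, 5]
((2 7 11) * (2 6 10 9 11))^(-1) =(2 7)(6 11 9 10)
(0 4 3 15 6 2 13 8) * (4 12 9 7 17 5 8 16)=[12, 1, 13, 15, 3, 8, 2, 17, 0, 7, 10, 11, 9, 16, 14, 6, 4, 5]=(0 12 9 7 17 5 8)(2 13 16 4 3 15 6)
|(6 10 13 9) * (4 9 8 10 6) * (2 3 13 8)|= |(2 3 13)(4 9)(8 10)|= 6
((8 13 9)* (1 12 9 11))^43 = (1 12 9 8 13 11)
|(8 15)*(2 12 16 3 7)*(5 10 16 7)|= 12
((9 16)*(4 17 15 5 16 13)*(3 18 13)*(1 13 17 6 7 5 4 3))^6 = ((1 13 3 18 17 15 4 6 7 5 16 9))^6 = (1 4)(3 7)(5 18)(6 13)(9 15)(16 17)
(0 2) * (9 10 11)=(0 2)(9 10 11)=[2, 1, 0, 3, 4, 5, 6, 7, 8, 10, 11, 9]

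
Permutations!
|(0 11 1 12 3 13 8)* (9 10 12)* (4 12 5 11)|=30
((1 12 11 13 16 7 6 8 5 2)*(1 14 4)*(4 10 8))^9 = (1 12 11 13 16 7 6 4)(2 5 8 10 14)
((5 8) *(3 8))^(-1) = (3 5 8)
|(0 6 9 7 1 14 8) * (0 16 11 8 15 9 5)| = 15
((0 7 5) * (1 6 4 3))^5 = (0 5 7)(1 6 4 3)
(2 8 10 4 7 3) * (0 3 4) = (0 3 2 8 10)(4 7) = [3, 1, 8, 2, 7, 5, 6, 4, 10, 9, 0]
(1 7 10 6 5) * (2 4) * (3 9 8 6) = [0, 7, 4, 9, 2, 1, 5, 10, 6, 8, 3] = (1 7 10 3 9 8 6 5)(2 4)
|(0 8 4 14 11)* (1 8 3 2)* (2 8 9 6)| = 12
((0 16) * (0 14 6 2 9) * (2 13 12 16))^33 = (6 16 13 14 12)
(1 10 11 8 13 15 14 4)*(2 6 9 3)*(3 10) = (1 3 2 6 9 10 11 8 13 15 14 4) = [0, 3, 6, 2, 1, 5, 9, 7, 13, 10, 11, 8, 12, 15, 4, 14]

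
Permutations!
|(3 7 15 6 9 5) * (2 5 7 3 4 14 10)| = 20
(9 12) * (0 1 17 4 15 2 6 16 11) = (0 1 17 4 15 2 6 16 11)(9 12) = [1, 17, 6, 3, 15, 5, 16, 7, 8, 12, 10, 0, 9, 13, 14, 2, 11, 4]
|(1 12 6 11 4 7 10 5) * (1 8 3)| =10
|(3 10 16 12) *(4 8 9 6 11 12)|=|(3 10 16 4 8 9 6 11 12)|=9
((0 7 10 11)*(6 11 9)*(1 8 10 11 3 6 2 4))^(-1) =((0 7 11)(1 8 10 9 2 4)(3 6))^(-1) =(0 11 7)(1 4 2 9 10 8)(3 6)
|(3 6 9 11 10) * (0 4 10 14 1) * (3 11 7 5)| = |(0 4 10 11 14 1)(3 6 9 7 5)| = 30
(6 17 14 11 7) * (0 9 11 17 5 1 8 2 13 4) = [9, 8, 13, 3, 0, 1, 5, 6, 2, 11, 10, 7, 12, 4, 17, 15, 16, 14] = (0 9 11 7 6 5 1 8 2 13 4)(14 17)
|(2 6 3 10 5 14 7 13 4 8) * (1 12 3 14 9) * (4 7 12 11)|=12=|(1 11 4 8 2 6 14 12 3 10 5 9)(7 13)|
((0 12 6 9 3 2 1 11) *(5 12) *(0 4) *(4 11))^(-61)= ((0 5 12 6 9 3 2 1 4))^(-61)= (0 12 9 2 4 5 6 3 1)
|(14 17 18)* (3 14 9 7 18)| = |(3 14 17)(7 18 9)| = 3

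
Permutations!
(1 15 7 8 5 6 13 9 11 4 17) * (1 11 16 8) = (1 15 7)(4 17 11)(5 6 13 9 16 8) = [0, 15, 2, 3, 17, 6, 13, 1, 5, 16, 10, 4, 12, 9, 14, 7, 8, 11]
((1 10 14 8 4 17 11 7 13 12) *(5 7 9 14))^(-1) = (1 12 13 7 5 10)(4 8 14 9 11 17)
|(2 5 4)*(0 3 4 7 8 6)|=|(0 3 4 2 5 7 8 6)|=8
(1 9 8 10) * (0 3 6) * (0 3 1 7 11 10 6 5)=(0 1 9 8 6 3 5)(7 11 10)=[1, 9, 2, 5, 4, 0, 3, 11, 6, 8, 7, 10]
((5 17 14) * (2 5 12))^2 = ((2 5 17 14 12))^2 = (2 17 12 5 14)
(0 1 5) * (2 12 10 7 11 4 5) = (0 1 2 12 10 7 11 4 5) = [1, 2, 12, 3, 5, 0, 6, 11, 8, 9, 7, 4, 10]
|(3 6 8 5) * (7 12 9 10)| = |(3 6 8 5)(7 12 9 10)| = 4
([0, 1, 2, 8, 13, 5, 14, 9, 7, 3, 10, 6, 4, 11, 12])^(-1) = [0, 1, 2, 9, 12, 5, 11, 8, 3, 7, 10, 13, 14, 4, 6]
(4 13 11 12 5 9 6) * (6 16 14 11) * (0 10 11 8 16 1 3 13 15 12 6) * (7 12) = (0 10 11 6 4 15 7 12 5 9 1 3 13)(8 16 14) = [10, 3, 2, 13, 15, 9, 4, 12, 16, 1, 11, 6, 5, 0, 8, 7, 14]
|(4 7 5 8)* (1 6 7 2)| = 7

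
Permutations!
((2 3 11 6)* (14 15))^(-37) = ((2 3 11 6)(14 15))^(-37) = (2 6 11 3)(14 15)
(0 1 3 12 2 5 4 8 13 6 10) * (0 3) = (0 1)(2 5 4 8 13 6 10 3 12) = [1, 0, 5, 12, 8, 4, 10, 7, 13, 9, 3, 11, 2, 6]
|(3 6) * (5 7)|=2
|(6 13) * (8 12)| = 2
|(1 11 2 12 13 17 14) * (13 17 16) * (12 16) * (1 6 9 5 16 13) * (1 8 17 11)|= 28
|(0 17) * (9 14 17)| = |(0 9 14 17)| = 4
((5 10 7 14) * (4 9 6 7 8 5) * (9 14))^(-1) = (4 14)(5 8 10)(6 9 7)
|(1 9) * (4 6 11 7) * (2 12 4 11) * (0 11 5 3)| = |(0 11 7 5 3)(1 9)(2 12 4 6)| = 20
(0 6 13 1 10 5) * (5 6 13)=(0 13 1 10 6 5)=[13, 10, 2, 3, 4, 0, 5, 7, 8, 9, 6, 11, 12, 1]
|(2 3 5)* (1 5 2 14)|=|(1 5 14)(2 3)|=6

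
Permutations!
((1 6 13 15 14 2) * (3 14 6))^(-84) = ((1 3 14 2)(6 13 15))^(-84) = (15)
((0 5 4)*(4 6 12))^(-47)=(0 12 5 4 6)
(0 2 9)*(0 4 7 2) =(2 9 4 7) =[0, 1, 9, 3, 7, 5, 6, 2, 8, 4]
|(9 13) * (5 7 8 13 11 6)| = |(5 7 8 13 9 11 6)| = 7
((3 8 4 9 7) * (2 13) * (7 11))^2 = ((2 13)(3 8 4 9 11 7))^2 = (13)(3 4 11)(7 8 9)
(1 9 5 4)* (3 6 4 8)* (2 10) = [0, 9, 10, 6, 1, 8, 4, 7, 3, 5, 2] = (1 9 5 8 3 6 4)(2 10)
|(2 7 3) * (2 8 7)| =3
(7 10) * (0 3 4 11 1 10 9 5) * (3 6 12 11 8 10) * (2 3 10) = [6, 10, 3, 4, 8, 0, 12, 9, 2, 5, 7, 1, 11] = (0 6 12 11 1 10 7 9 5)(2 3 4 8)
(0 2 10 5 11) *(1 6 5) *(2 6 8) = (0 6 5 11)(1 8 2 10) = [6, 8, 10, 3, 4, 11, 5, 7, 2, 9, 1, 0]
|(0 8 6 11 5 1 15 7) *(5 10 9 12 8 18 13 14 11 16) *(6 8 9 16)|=22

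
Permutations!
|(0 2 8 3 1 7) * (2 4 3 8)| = 5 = |(8)(0 4 3 1 7)|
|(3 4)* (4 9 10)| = |(3 9 10 4)| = 4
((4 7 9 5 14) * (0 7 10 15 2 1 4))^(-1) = ((0 7 9 5 14)(1 4 10 15 2))^(-1) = (0 14 5 9 7)(1 2 15 10 4)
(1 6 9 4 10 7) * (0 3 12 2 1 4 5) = [3, 6, 1, 12, 10, 0, 9, 4, 8, 5, 7, 11, 2] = (0 3 12 2 1 6 9 5)(4 10 7)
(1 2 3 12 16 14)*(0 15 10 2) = [15, 0, 3, 12, 4, 5, 6, 7, 8, 9, 2, 11, 16, 13, 1, 10, 14] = (0 15 10 2 3 12 16 14 1)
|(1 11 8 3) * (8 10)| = 5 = |(1 11 10 8 3)|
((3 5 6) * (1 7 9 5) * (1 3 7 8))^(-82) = (5 7)(6 9)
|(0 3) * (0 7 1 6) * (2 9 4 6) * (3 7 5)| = 14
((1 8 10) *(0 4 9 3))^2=((0 4 9 3)(1 8 10))^2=(0 9)(1 10 8)(3 4)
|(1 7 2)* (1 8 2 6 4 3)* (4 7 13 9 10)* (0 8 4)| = |(0 8 2 4 3 1 13 9 10)(6 7)| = 18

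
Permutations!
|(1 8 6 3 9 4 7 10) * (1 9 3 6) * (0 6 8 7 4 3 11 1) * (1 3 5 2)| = 6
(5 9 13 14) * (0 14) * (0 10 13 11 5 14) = (14)(5 9 11)(10 13) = [0, 1, 2, 3, 4, 9, 6, 7, 8, 11, 13, 5, 12, 10, 14]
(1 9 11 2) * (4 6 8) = (1 9 11 2)(4 6 8) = [0, 9, 1, 3, 6, 5, 8, 7, 4, 11, 10, 2]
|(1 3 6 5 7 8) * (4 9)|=|(1 3 6 5 7 8)(4 9)|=6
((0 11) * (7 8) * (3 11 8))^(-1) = ((0 8 7 3 11))^(-1) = (0 11 3 7 8)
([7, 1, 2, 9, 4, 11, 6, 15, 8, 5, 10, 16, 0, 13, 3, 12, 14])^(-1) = [12, 1, 2, 14, 4, 9, 6, 0, 8, 3, 10, 5, 15, 13, 16, 7, 11]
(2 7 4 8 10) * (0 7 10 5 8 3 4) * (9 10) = [7, 1, 9, 4, 3, 8, 6, 0, 5, 10, 2] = (0 7)(2 9 10)(3 4)(5 8)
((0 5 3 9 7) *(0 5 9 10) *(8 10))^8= ((0 9 7 5 3 8 10))^8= (0 9 7 5 3 8 10)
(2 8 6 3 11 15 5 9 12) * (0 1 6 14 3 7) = [1, 6, 8, 11, 4, 9, 7, 0, 14, 12, 10, 15, 2, 13, 3, 5] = (0 1 6 7)(2 8 14 3 11 15 5 9 12)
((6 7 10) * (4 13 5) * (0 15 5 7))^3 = ((0 15 5 4 13 7 10 6))^3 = (0 4 10 15 13 6 5 7)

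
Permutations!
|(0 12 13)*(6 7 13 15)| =6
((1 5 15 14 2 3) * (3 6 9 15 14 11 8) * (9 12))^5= ((1 5 14 2 6 12 9 15 11 8 3))^5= (1 12 3 6 8 2 11 14 15 5 9)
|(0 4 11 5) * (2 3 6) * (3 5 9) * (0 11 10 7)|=12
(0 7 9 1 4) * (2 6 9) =(0 7 2 6 9 1 4) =[7, 4, 6, 3, 0, 5, 9, 2, 8, 1]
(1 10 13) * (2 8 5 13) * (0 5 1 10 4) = (0 5 13 10 2 8 1 4) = [5, 4, 8, 3, 0, 13, 6, 7, 1, 9, 2, 11, 12, 10]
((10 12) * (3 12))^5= ((3 12 10))^5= (3 10 12)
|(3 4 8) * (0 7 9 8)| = 6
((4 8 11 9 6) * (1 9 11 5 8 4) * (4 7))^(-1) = ((11)(1 9 6)(4 7)(5 8))^(-1) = (11)(1 6 9)(4 7)(5 8)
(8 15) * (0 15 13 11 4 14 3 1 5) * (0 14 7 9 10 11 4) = (0 15 8 13 4 7 9 10 11)(1 5 14 3) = [15, 5, 2, 1, 7, 14, 6, 9, 13, 10, 11, 0, 12, 4, 3, 8]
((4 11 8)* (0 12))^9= ((0 12)(4 11 8))^9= (0 12)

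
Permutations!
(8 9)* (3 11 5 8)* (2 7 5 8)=(2 7 5)(3 11 8 9)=[0, 1, 7, 11, 4, 2, 6, 5, 9, 3, 10, 8]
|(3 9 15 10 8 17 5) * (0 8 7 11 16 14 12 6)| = |(0 8 17 5 3 9 15 10 7 11 16 14 12 6)| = 14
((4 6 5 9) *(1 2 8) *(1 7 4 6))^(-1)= (1 4 7 8 2)(5 6 9)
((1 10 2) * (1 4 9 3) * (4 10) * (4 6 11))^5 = ((1 6 11 4 9 3)(2 10))^5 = (1 3 9 4 11 6)(2 10)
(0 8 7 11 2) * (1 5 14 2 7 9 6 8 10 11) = (0 10 11 7 1 5 14 2)(6 8 9) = [10, 5, 0, 3, 4, 14, 8, 1, 9, 6, 11, 7, 12, 13, 2]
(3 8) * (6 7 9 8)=(3 6 7 9 8)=[0, 1, 2, 6, 4, 5, 7, 9, 3, 8]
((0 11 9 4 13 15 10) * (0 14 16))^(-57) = ((0 11 9 4 13 15 10 14 16))^(-57) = (0 10 4)(9 16 15)(11 14 13)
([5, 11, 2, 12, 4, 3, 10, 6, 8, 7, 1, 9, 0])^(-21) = (0 12 3 5)(1 7)(6 11)(9 10)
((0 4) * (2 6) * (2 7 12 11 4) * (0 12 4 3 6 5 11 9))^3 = (0 11 7 9 5 6 12 2 3 4)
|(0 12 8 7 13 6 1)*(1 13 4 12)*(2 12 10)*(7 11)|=|(0 1)(2 12 8 11 7 4 10)(6 13)|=14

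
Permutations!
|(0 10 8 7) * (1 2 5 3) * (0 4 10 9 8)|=|(0 9 8 7 4 10)(1 2 5 3)|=12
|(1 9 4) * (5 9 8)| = 5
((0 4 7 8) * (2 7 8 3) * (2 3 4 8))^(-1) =(0 8)(2 4 7)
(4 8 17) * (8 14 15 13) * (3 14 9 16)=[0, 1, 2, 14, 9, 5, 6, 7, 17, 16, 10, 11, 12, 8, 15, 13, 3, 4]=(3 14 15 13 8 17 4 9 16)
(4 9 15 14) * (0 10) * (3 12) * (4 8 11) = (0 10)(3 12)(4 9 15 14 8 11) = [10, 1, 2, 12, 9, 5, 6, 7, 11, 15, 0, 4, 3, 13, 8, 14]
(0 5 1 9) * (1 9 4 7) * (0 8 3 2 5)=(1 4 7)(2 5 9 8 3)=[0, 4, 5, 2, 7, 9, 6, 1, 3, 8]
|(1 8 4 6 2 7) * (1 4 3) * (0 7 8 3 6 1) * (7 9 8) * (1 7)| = |(0 9 8 6 2 1 3)(4 7)| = 14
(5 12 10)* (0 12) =(0 12 10 5) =[12, 1, 2, 3, 4, 0, 6, 7, 8, 9, 5, 11, 10]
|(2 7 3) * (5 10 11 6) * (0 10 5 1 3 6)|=|(0 10 11)(1 3 2 7 6)|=15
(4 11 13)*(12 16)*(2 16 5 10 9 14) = (2 16 12 5 10 9 14)(4 11 13) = [0, 1, 16, 3, 11, 10, 6, 7, 8, 14, 9, 13, 5, 4, 2, 15, 12]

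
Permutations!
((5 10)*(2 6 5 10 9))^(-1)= ((10)(2 6 5 9))^(-1)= (10)(2 9 5 6)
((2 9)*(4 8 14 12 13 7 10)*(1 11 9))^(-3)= ((1 11 9 2)(4 8 14 12 13 7 10))^(-3)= (1 11 9 2)(4 13 8 7 14 10 12)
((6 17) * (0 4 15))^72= (17)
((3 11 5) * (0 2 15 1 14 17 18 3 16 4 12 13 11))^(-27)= ((0 2 15 1 14 17 18 3)(4 12 13 11 5 16))^(-27)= (0 17 15 3 14 2 18 1)(4 11)(5 12)(13 16)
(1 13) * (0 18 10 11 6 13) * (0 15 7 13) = [18, 15, 2, 3, 4, 5, 0, 13, 8, 9, 11, 6, 12, 1, 14, 7, 16, 17, 10] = (0 18 10 11 6)(1 15 7 13)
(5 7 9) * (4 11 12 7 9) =(4 11 12 7)(5 9) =[0, 1, 2, 3, 11, 9, 6, 4, 8, 5, 10, 12, 7]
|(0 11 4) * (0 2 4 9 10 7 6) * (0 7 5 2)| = |(0 11 9 10 5 2 4)(6 7)| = 14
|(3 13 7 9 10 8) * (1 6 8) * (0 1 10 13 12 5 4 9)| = |(0 1 6 8 3 12 5 4 9 13 7)| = 11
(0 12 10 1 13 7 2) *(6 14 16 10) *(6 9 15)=(0 12 9 15 6 14 16 10 1 13 7 2)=[12, 13, 0, 3, 4, 5, 14, 2, 8, 15, 1, 11, 9, 7, 16, 6, 10]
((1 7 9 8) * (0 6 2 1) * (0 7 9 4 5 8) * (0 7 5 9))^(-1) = ((0 6 2 1)(4 9 7)(5 8))^(-1) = (0 1 2 6)(4 7 9)(5 8)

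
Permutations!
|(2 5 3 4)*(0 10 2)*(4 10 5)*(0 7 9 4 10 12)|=12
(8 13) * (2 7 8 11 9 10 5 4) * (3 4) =(2 7 8 13 11 9 10 5 3 4) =[0, 1, 7, 4, 2, 3, 6, 8, 13, 10, 5, 9, 12, 11]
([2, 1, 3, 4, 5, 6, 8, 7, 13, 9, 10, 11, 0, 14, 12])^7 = (0 13 5 2 14 6 3 12 8 4)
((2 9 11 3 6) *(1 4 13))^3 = ((1 4 13)(2 9 11 3 6))^3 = (13)(2 3 9 6 11)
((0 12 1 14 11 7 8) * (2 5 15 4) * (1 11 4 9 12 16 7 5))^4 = ((0 16 7 8)(1 14 4 2)(5 15 9 12 11))^4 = (16)(5 11 12 9 15)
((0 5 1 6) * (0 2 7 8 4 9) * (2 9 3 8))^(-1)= (0 9 6 1 5)(2 7)(3 4 8)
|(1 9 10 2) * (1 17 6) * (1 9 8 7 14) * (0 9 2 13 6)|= |(0 9 10 13 6 2 17)(1 8 7 14)|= 28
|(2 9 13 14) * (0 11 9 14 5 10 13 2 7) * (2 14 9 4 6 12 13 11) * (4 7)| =|(0 2 9 14 4 6 12 13 5 10 11 7)| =12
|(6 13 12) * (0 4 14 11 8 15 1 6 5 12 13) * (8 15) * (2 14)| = 8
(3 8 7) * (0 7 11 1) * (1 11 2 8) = (11)(0 7 3 1)(2 8) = [7, 0, 8, 1, 4, 5, 6, 3, 2, 9, 10, 11]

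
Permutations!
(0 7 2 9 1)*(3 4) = (0 7 2 9 1)(3 4) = [7, 0, 9, 4, 3, 5, 6, 2, 8, 1]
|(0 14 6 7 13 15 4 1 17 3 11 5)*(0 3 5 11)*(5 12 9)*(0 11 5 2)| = 12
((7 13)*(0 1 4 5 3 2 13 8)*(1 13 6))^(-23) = ((0 13 7 8)(1 4 5 3 2 6))^(-23) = (0 13 7 8)(1 4 5 3 2 6)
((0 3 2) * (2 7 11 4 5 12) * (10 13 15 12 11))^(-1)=(0 2 12 15 13 10 7 3)(4 11 5)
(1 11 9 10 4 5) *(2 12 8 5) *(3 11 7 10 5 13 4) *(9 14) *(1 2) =[0, 7, 12, 11, 1, 2, 6, 10, 13, 5, 3, 14, 8, 4, 9] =(1 7 10 3 11 14 9 5 2 12 8 13 4)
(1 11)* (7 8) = (1 11)(7 8) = [0, 11, 2, 3, 4, 5, 6, 8, 7, 9, 10, 1]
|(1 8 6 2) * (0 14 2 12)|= 7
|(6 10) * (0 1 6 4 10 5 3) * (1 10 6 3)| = |(0 10 4 6 5 1 3)| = 7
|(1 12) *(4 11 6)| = 6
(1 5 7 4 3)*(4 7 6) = (7)(1 5 6 4 3) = [0, 5, 2, 1, 3, 6, 4, 7]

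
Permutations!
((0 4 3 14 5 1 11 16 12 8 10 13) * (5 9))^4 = ((0 4 3 14 9 5 1 11 16 12 8 10 13))^4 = (0 9 16 13 14 11 10 3 1 8 4 5 12)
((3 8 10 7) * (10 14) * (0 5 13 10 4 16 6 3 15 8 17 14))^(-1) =(0 8 15 7 10 13 5)(3 6 16 4 14 17)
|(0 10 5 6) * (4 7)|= 4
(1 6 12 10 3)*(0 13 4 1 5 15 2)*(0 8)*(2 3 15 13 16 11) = (0 16 11 2 8)(1 6 12 10 15 3 5 13 4) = [16, 6, 8, 5, 1, 13, 12, 7, 0, 9, 15, 2, 10, 4, 14, 3, 11]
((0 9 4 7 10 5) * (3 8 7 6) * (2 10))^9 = ((0 9 4 6 3 8 7 2 10 5))^9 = (0 5 10 2 7 8 3 6 4 9)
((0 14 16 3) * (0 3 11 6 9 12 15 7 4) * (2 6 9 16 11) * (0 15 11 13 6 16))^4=(16)(4 15 7)(9 12 11)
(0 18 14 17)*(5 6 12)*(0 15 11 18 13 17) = (0 13 17 15 11 18 14)(5 6 12) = [13, 1, 2, 3, 4, 6, 12, 7, 8, 9, 10, 18, 5, 17, 0, 11, 16, 15, 14]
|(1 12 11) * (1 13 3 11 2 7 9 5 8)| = 21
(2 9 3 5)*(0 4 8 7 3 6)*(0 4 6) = (0 6 4 8 7 3 5 2 9) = [6, 1, 9, 5, 8, 2, 4, 3, 7, 0]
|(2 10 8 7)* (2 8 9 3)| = 4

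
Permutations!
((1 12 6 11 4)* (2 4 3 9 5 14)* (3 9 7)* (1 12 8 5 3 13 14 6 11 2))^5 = (1 4 7 5 11 14 2 3 8 12 13 6 9)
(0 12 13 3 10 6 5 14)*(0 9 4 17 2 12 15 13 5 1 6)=[15, 6, 12, 10, 17, 14, 1, 7, 8, 4, 0, 11, 5, 3, 9, 13, 16, 2]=(0 15 13 3 10)(1 6)(2 12 5 14 9 4 17)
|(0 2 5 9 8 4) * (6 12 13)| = |(0 2 5 9 8 4)(6 12 13)| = 6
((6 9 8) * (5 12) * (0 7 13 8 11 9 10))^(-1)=(0 10 6 8 13 7)(5 12)(9 11)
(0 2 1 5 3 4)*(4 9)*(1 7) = (0 2 7 1 5 3 9 4) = [2, 5, 7, 9, 0, 3, 6, 1, 8, 4]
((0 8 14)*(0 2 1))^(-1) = ((0 8 14 2 1))^(-1) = (0 1 2 14 8)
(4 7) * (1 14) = (1 14)(4 7) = [0, 14, 2, 3, 7, 5, 6, 4, 8, 9, 10, 11, 12, 13, 1]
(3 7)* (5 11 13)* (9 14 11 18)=(3 7)(5 18 9 14 11 13)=[0, 1, 2, 7, 4, 18, 6, 3, 8, 14, 10, 13, 12, 5, 11, 15, 16, 17, 9]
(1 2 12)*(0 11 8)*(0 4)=(0 11 8 4)(1 2 12)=[11, 2, 12, 3, 0, 5, 6, 7, 4, 9, 10, 8, 1]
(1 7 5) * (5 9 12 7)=(1 5)(7 9 12)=[0, 5, 2, 3, 4, 1, 6, 9, 8, 12, 10, 11, 7]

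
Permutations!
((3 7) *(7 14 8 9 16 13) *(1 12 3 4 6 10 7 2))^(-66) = ((1 12 3 14 8 9 16 13 2)(4 6 10 7))^(-66) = (1 16 14)(2 9 3)(4 10)(6 7)(8 12 13)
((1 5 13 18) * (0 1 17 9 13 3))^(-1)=((0 1 5 3)(9 13 18 17))^(-1)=(0 3 5 1)(9 17 18 13)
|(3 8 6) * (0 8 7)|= 5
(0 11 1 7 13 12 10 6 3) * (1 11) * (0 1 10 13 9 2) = (0 10 6 3 1 7 9 2)(12 13) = [10, 7, 0, 1, 4, 5, 3, 9, 8, 2, 6, 11, 13, 12]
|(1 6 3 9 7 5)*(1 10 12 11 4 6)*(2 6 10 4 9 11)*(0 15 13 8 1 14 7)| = |(0 15 13 8 1 14 7 5 4 10 12 2 6 3 11 9)| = 16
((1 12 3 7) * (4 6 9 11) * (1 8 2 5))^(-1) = ((1 12 3 7 8 2 5)(4 6 9 11))^(-1) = (1 5 2 8 7 3 12)(4 11 9 6)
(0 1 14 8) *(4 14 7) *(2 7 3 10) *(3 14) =(0 1 14 8)(2 7 4 3 10) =[1, 14, 7, 10, 3, 5, 6, 4, 0, 9, 2, 11, 12, 13, 8]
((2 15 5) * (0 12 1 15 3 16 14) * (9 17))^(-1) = ((0 12 1 15 5 2 3 16 14)(9 17))^(-1) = (0 14 16 3 2 5 15 1 12)(9 17)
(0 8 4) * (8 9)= (0 9 8 4)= [9, 1, 2, 3, 0, 5, 6, 7, 4, 8]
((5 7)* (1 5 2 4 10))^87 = ((1 5 7 2 4 10))^87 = (1 2)(4 5)(7 10)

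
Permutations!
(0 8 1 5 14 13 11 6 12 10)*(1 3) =(0 8 3 1 5 14 13 11 6 12 10) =[8, 5, 2, 1, 4, 14, 12, 7, 3, 9, 0, 6, 10, 11, 13]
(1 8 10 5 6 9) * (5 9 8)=(1 5 6 8 10 9)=[0, 5, 2, 3, 4, 6, 8, 7, 10, 1, 9]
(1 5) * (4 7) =(1 5)(4 7) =[0, 5, 2, 3, 7, 1, 6, 4]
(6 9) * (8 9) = [0, 1, 2, 3, 4, 5, 8, 7, 9, 6] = (6 8 9)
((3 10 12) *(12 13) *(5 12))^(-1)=((3 10 13 5 12))^(-1)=(3 12 5 13 10)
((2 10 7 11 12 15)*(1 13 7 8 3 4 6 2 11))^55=((1 13 7)(2 10 8 3 4 6)(11 12 15))^55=(1 13 7)(2 10 8 3 4 6)(11 12 15)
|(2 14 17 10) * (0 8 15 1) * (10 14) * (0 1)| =6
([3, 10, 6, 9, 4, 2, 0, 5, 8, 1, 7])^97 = (0 2 7 1 3 6 5 10 9)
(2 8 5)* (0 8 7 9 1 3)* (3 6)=(0 8 5 2 7 9 1 6 3)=[8, 6, 7, 0, 4, 2, 3, 9, 5, 1]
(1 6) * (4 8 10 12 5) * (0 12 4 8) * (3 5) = (0 12 3 5 8 10 4)(1 6) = [12, 6, 2, 5, 0, 8, 1, 7, 10, 9, 4, 11, 3]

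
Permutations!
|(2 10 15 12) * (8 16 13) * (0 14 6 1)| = 12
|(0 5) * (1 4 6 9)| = |(0 5)(1 4 6 9)| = 4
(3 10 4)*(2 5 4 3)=[0, 1, 5, 10, 2, 4, 6, 7, 8, 9, 3]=(2 5 4)(3 10)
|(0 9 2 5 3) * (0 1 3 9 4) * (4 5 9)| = 6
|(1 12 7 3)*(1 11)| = 5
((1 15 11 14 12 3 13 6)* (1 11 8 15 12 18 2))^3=((1 12 3 13 6 11 14 18 2)(8 15))^3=(1 13 14)(2 3 11)(6 18 12)(8 15)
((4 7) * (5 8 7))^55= (4 7 8 5)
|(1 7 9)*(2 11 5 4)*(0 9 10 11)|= 9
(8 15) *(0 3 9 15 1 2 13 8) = (0 3 9 15)(1 2 13 8) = [3, 2, 13, 9, 4, 5, 6, 7, 1, 15, 10, 11, 12, 8, 14, 0]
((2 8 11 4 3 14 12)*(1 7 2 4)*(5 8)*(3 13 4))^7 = ((1 7 2 5 8 11)(3 14 12)(4 13))^7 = (1 7 2 5 8 11)(3 14 12)(4 13)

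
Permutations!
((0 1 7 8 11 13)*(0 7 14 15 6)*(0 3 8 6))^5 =((0 1 14 15)(3 8 11 13 7 6))^5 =(0 1 14 15)(3 6 7 13 11 8)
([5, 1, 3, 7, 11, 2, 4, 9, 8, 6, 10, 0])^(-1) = (0 11 4 6 9 7 3 2 5)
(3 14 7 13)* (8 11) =(3 14 7 13)(8 11) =[0, 1, 2, 14, 4, 5, 6, 13, 11, 9, 10, 8, 12, 3, 7]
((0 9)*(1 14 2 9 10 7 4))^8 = ((0 10 7 4 1 14 2 9))^8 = (14)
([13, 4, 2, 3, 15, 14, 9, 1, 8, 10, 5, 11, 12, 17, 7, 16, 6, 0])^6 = (17)(1 10 15 14 6)(4 5 16 7 9)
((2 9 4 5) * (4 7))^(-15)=(9)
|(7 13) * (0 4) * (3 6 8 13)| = 10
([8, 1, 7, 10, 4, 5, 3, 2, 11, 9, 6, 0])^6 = [0, 1, 2, 3, 4, 5, 6, 7, 8, 9, 10, 11]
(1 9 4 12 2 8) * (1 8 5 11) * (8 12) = (1 9 4 8 12 2 5 11) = [0, 9, 5, 3, 8, 11, 6, 7, 12, 4, 10, 1, 2]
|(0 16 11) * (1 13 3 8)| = 12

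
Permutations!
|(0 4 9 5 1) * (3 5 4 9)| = |(0 9 4 3 5 1)| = 6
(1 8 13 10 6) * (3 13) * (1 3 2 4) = (1 8 2 4)(3 13 10 6) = [0, 8, 4, 13, 1, 5, 3, 7, 2, 9, 6, 11, 12, 10]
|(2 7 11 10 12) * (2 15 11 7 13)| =4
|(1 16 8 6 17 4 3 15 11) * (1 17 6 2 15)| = |(1 16 8 2 15 11 17 4 3)| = 9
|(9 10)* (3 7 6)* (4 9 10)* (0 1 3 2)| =6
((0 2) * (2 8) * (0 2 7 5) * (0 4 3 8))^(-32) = ((3 8 7 5 4))^(-32) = (3 5 8 4 7)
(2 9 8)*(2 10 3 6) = [0, 1, 9, 6, 4, 5, 2, 7, 10, 8, 3] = (2 9 8 10 3 6)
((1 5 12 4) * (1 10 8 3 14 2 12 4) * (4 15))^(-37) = ((1 5 15 4 10 8 3 14 2 12))^(-37) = (1 4 3 12 15 8 2 5 10 14)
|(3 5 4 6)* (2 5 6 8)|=|(2 5 4 8)(3 6)|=4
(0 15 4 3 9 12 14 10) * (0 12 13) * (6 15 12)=(0 12 14 10 6 15 4 3 9 13)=[12, 1, 2, 9, 3, 5, 15, 7, 8, 13, 6, 11, 14, 0, 10, 4]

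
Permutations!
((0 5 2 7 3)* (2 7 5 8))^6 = (8) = ((0 8 2 5 7 3))^6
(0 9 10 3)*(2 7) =(0 9 10 3)(2 7) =[9, 1, 7, 0, 4, 5, 6, 2, 8, 10, 3]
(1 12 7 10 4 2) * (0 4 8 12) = [4, 0, 1, 3, 2, 5, 6, 10, 12, 9, 8, 11, 7] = (0 4 2 1)(7 10 8 12)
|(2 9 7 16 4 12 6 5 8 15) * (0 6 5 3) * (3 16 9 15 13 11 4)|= |(0 6 16 3)(2 15)(4 12 5 8 13 11)(7 9)|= 12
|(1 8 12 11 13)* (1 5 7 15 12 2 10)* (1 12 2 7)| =|(1 8 7 15 2 10 12 11 13 5)| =10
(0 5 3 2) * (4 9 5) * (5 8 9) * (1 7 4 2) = (0 2)(1 7 4 5 3)(8 9) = [2, 7, 0, 1, 5, 3, 6, 4, 9, 8]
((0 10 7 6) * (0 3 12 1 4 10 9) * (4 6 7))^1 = (0 9)(1 6 3 12)(4 10)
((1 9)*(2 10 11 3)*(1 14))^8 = ((1 9 14)(2 10 11 3))^8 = (1 14 9)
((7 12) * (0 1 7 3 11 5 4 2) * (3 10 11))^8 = (0 2 4 5 11 10 12 7 1)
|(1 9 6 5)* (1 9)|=|(5 9 6)|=3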